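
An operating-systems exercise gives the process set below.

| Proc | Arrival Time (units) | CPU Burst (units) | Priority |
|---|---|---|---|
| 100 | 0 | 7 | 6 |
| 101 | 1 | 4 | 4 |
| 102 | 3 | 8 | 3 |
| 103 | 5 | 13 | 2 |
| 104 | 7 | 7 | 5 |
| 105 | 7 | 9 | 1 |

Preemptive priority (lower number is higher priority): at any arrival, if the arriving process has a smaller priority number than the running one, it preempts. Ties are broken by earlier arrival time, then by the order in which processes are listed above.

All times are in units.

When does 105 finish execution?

Schedule: | 100 0-1 | 101 1-3 | 102 3-5 | 103 5-7 | 105 7-16 | 103 16-27 | 102 27-33 | 101 33-35 | 104 35-42 | 100 42-48 |
Completion: 100=48  101=35  102=33  103=27  104=42  105=16
Turnaround (C−A): 100=48  101=34  102=30  103=22  104=35  105=9

16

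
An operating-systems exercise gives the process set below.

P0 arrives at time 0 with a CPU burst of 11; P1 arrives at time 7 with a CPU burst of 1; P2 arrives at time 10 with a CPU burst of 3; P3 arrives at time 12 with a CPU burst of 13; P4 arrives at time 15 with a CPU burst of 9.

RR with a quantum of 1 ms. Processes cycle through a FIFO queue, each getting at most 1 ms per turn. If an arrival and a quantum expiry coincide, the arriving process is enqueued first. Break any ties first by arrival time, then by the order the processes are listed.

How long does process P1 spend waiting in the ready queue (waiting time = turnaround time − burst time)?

Gantt: | P0 0-7 | P1 7-8 | P0 8-10 | P2 10-11 | P0 11-12 | P2 12-13 | P3 13-14 | P0 14-15 | P2 15-16 | P3 16-17 | P4 17-18 | P3 18-19 | P4 19-20 | P3 20-21 | P4 21-22 | P3 22-23 | P4 23-24 | P3 24-25 | P4 25-26 | P3 26-27 | P4 27-28 | P3 28-29 | P4 29-30 | P3 30-31 | P4 31-32 | P3 32-33 | P4 33-34 | P3 34-37 |
Completion: P0=15  P1=8  P2=16  P3=37  P4=34
Waiting(P1) = turnaround − burst = 1 − 1 = 0

0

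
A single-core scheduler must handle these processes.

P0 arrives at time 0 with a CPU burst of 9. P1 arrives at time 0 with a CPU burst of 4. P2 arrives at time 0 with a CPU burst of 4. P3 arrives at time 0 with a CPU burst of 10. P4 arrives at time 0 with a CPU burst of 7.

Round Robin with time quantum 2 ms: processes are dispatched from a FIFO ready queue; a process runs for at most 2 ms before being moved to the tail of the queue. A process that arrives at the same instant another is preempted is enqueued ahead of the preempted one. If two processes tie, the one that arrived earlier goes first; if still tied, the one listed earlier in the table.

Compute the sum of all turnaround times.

Gantt: | P0 0-2 | P1 2-4 | P2 4-6 | P3 6-8 | P4 8-10 | P0 10-12 | P1 12-14 | P2 14-16 | P3 16-18 | P4 18-20 | P0 20-22 | P3 22-24 | P4 24-26 | P0 26-28 | P3 28-30 | P4 30-31 | P0 31-32 | P3 32-34 |
Completion: P0=32  P1=14  P2=16  P3=34  P4=31
Turnaround (C−A): P0=32  P1=14  P2=16  P3=34  P4=31
Turnaround = completion − arrival: P0=32, P1=14, P2=16, P3=34, P4=31
Total turnaround = 32 + 14 + 16 + 34 + 31 = 127

127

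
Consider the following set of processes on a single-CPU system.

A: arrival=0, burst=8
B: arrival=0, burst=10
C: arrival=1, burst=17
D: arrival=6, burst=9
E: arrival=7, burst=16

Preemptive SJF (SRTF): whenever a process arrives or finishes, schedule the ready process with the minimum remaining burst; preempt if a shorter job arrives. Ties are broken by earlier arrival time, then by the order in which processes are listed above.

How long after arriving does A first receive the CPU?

Schedule: | A 0-8 | D 8-17 | B 17-27 | E 27-43 | C 43-60 |
Completion: A=8  B=27  C=60  D=17  E=43
Response(A) = first start − arrival = 0 − 0 = 0

0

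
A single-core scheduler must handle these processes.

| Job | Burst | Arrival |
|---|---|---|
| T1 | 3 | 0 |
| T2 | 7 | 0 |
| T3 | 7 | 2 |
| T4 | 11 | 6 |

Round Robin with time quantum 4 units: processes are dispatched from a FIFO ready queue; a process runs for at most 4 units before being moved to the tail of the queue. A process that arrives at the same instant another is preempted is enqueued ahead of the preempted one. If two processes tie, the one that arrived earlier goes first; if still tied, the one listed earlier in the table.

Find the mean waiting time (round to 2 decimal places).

8.50

Timeline: | T1 0-3 | T2 3-7 | T3 7-11 | T4 11-15 | T2 15-18 | T3 18-21 | T4 21-28 |
Completion: T1=3  T2=18  T3=21  T4=28
Turnaround (C−A): T1=3  T2=18  T3=19  T4=22
Waiting times: T1=0, T2=11, T3=12, T4=11
Average waiting = (0+11+12+11) / 4 = 34/4 = 8.50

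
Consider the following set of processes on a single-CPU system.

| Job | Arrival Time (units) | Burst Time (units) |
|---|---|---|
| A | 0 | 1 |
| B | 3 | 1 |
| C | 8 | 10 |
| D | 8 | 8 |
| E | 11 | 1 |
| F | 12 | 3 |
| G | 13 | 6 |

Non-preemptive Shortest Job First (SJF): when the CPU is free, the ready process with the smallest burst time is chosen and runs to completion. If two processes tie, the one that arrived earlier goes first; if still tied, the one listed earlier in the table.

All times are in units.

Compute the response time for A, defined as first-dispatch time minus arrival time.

Gantt: | A 0-1 | idle 1-3 | B 3-4 | idle 4-8 | D 8-16 | E 16-17 | F 17-20 | G 20-26 | C 26-36 |
Completion: A=1  B=4  C=36  D=16  E=17  F=20  G=26
Turnaround (C−A): A=1  B=1  C=28  D=8  E=6  F=8  G=13
Response(A) = first start − arrival = 0 − 0 = 0

0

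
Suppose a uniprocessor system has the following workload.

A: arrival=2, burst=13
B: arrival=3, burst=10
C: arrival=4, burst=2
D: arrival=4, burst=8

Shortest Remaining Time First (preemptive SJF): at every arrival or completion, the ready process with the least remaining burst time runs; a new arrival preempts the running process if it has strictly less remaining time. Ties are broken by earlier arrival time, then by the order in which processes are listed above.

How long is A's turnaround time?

33

Timeline: | idle 0-2 | A 2-3 | B 3-4 | C 4-6 | D 6-14 | B 14-23 | A 23-35 |
Completion: A=35  B=23  C=6  D=14
Turnaround (C−A): A=33  B=20  C=2  D=10
Turnaround(A) = completion − arrival = 35 − 2 = 33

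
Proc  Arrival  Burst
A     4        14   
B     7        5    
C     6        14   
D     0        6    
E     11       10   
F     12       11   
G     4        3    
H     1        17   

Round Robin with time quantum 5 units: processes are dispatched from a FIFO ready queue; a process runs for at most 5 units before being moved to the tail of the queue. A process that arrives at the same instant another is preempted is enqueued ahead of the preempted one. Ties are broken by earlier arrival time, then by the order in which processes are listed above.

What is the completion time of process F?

80

Gantt: | D 0-5 | H 5-10 | A 10-15 | G 15-18 | D 18-19 | C 19-24 | B 24-29 | H 29-34 | E 34-39 | F 39-44 | A 44-49 | C 49-54 | H 54-59 | E 59-64 | F 64-69 | A 69-73 | C 73-77 | H 77-79 | F 79-80 |
Completion: A=73  B=29  C=77  D=19  E=64  F=80  G=18  H=79
Turnaround (C−A): A=69  B=22  C=71  D=19  E=53  F=68  G=14  H=78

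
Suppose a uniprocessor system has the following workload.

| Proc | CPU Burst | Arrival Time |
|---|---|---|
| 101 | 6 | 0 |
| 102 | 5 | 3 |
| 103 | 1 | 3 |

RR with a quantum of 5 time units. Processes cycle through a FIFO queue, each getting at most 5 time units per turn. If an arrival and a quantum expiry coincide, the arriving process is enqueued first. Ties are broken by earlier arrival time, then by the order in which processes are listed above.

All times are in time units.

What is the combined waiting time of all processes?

Schedule: | 101 0-5 | 102 5-10 | 103 10-11 | 101 11-12 |
Completion: 101=12  102=10  103=11
Turnaround (C−A): 101=12  102=7  103=8
Waiting = turnaround − burst: 101=6, 102=2, 103=7
Total waiting = 6 + 2 + 7 = 15

15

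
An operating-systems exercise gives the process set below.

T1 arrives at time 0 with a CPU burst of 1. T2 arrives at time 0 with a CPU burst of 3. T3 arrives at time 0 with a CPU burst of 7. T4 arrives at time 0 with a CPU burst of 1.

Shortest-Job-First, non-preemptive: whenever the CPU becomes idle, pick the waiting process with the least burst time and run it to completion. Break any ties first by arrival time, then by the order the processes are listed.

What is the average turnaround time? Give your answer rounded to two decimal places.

5.00

Schedule: | T1 0-1 | T4 1-2 | T2 2-5 | T3 5-12 |
Completion: T1=1  T2=5  T3=12  T4=2
Turnaround (C−A): T1=1  T2=5  T3=12  T4=2
Turnaround times: T1=1, T2=5, T3=12, T4=2
Average turnaround = (1+5+12+2) / 4 = 20/4 = 5.00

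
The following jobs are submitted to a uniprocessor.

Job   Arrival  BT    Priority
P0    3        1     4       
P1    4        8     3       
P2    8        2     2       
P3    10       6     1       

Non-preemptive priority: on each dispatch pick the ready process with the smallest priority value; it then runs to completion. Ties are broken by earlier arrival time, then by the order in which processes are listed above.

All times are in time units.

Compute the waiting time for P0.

0

Timeline: | idle 0-3 | P0 3-4 | P1 4-12 | P3 12-18 | P2 18-20 |
Completion: P0=4  P1=12  P2=20  P3=18
Turnaround (C−A): P0=1  P1=8  P2=12  P3=8
Waiting(P0) = turnaround − burst = 1 − 1 = 0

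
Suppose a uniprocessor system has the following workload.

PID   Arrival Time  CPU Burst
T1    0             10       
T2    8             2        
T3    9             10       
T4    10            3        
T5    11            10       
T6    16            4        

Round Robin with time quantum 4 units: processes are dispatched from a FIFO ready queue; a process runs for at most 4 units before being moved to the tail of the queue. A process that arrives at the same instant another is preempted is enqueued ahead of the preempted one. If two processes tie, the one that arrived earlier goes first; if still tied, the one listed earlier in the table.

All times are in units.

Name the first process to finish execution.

T2

Timeline: | T1 0-8 | T2 8-10 | T1 10-12 | T3 12-16 | T4 16-19 | T5 19-23 | T6 23-27 | T3 27-31 | T5 31-35 | T3 35-37 | T5 37-39 |
Completion: T1=12  T2=10  T3=37  T4=19  T5=39  T6=27
Turnaround (C−A): T1=12  T2=2  T3=28  T4=9  T5=28  T6=11
Finish order: T2 → T1 → T4 → T6 → T3 → T5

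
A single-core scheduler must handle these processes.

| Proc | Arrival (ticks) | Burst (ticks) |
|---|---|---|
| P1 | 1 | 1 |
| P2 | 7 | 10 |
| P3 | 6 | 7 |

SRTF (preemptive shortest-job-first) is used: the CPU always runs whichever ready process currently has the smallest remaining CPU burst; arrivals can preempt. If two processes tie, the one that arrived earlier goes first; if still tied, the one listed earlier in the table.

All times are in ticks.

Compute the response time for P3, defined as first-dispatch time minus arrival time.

0

Schedule: | idle 0-1 | P1 1-2 | idle 2-6 | P3 6-13 | P2 13-23 |
Completion: P1=2  P2=23  P3=13
Turnaround (C−A): P1=1  P2=16  P3=7
Response(P3) = first start − arrival = 6 − 6 = 0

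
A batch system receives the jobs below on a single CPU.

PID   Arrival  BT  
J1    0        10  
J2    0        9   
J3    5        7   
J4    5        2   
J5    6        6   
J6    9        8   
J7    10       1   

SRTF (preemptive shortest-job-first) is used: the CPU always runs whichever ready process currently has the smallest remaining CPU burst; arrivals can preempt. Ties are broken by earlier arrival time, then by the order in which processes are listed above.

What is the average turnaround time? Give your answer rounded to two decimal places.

16.29

Gantt: | J2 0-5 | J4 5-7 | J2 7-11 | J7 11-12 | J5 12-18 | J3 18-25 | J6 25-33 | J1 33-43 |
Completion: J1=43  J2=11  J3=25  J4=7  J5=18  J6=33  J7=12
Turnaround (C−A): J1=43  J2=11  J3=20  J4=2  J5=12  J6=24  J7=2
Turnaround times: J1=43, J2=11, J3=20, J4=2, J5=12, J6=24, J7=2
Average turnaround = (43+11+20+2+12+24+2) / 7 = 114/7 = 16.29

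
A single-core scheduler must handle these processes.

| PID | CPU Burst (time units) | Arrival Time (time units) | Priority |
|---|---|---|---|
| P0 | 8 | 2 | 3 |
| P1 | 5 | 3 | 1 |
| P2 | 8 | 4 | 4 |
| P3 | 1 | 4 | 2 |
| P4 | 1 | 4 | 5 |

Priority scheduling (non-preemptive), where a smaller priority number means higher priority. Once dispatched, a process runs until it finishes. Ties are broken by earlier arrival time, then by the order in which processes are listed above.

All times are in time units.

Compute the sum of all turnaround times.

73

Gantt: | idle 0-2 | P0 2-10 | P1 10-15 | P3 15-16 | P2 16-24 | P4 24-25 |
Completion: P0=10  P1=15  P2=24  P3=16  P4=25
Turnaround = completion − arrival: P0=8, P1=12, P2=20, P3=12, P4=21
Total turnaround = 8 + 12 + 20 + 12 + 21 = 73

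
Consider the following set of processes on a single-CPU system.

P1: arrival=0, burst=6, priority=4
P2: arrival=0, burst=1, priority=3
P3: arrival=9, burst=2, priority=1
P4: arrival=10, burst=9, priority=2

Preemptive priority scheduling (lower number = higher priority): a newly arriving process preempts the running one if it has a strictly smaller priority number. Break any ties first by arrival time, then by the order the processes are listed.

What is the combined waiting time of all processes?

Gantt: | P2 0-1 | P1 1-7 | idle 7-9 | P3 9-11 | P4 11-20 |
Completion: P1=7  P2=1  P3=11  P4=20
Turnaround (C−A): P1=7  P2=1  P3=2  P4=10
Waiting = turnaround − burst: P1=1, P2=0, P3=0, P4=1
Total waiting = 1 + 0 + 0 + 1 = 2

2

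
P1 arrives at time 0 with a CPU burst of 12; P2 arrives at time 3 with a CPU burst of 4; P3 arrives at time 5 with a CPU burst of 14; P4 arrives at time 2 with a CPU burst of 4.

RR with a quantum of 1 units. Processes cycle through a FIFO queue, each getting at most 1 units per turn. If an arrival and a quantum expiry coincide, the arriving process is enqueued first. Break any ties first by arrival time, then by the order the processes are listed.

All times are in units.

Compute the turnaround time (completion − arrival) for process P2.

14

Timeline: | P1 0-2 | P4 2-3 | P1 3-4 | P2 4-5 | P4 5-6 | P1 6-7 | P3 7-8 | P2 8-9 | P4 9-10 | P1 10-11 | P3 11-12 | P2 12-13 | P4 13-14 | P1 14-15 | P3 15-16 | P2 16-17 | P1 17-18 | P3 18-19 | P1 19-20 | P3 20-21 | P1 21-22 | P3 22-23 | P1 23-24 | P3 24-25 | P1 25-26 | P3 26-27 | P1 27-28 | P3 28-34 |
Completion: P1=28  P2=17  P3=34  P4=14
Turnaround(P2) = completion − arrival = 17 − 3 = 14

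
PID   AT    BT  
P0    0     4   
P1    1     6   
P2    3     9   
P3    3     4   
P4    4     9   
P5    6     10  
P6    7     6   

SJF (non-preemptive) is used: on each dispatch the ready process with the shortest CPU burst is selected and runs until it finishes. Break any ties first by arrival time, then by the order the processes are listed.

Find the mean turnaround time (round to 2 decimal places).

19.57

Gantt: | P0 0-4 | P3 4-8 | P1 8-14 | P6 14-20 | P2 20-29 | P4 29-38 | P5 38-48 |
Completion: P0=4  P1=14  P2=29  P3=8  P4=38  P5=48  P6=20
Turnaround (C−A): P0=4  P1=13  P2=26  P3=5  P4=34  P5=42  P6=13
Turnaround times: P0=4, P1=13, P2=26, P3=5, P4=34, P5=42, P6=13
Average turnaround = (4+13+26+5+34+42+13) / 7 = 137/7 = 19.57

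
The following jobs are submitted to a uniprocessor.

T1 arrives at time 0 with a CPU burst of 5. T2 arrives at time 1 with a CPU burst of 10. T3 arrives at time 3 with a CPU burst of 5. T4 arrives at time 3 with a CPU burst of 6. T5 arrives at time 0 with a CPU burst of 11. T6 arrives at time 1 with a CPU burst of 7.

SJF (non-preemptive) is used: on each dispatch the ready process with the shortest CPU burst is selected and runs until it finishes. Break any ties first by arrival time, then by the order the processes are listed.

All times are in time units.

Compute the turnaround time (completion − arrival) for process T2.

32

Schedule: | T1 0-5 | T3 5-10 | T4 10-16 | T6 16-23 | T2 23-33 | T5 33-44 |
Completion: T1=5  T2=33  T3=10  T4=16  T5=44  T6=23
Turnaround (C−A): T1=5  T2=32  T3=7  T4=13  T5=44  T6=22
Turnaround(T2) = completion − arrival = 33 − 1 = 32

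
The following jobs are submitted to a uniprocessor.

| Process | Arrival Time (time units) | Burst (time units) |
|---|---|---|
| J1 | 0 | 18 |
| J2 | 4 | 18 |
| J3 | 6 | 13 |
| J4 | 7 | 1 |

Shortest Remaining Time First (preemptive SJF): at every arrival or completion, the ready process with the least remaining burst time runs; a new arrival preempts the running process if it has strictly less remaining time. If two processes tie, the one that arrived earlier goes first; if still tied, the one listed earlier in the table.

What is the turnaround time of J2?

46

Timeline: | J1 0-7 | J4 7-8 | J1 8-19 | J3 19-32 | J2 32-50 |
Completion: J1=19  J2=50  J3=32  J4=8
Turnaround (C−A): J1=19  J2=46  J3=26  J4=1
Turnaround(J2) = completion − arrival = 50 − 4 = 46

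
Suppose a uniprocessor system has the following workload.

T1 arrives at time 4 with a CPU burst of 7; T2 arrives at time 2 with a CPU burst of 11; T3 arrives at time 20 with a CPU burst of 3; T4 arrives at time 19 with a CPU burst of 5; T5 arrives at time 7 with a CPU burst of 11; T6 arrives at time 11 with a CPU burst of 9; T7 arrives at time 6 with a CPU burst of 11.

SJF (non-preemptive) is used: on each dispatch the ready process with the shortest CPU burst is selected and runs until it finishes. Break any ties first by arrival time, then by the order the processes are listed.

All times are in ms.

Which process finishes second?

Gantt: | idle 0-2 | T2 2-13 | T1 13-20 | T3 20-23 | T4 23-28 | T6 28-37 | T7 37-48 | T5 48-59 |
Completion: T1=20  T2=13  T3=23  T4=28  T5=59  T6=37  T7=48
Finish order: T2 → T1 → T3 → T4 → T6 → T7 → T5

T1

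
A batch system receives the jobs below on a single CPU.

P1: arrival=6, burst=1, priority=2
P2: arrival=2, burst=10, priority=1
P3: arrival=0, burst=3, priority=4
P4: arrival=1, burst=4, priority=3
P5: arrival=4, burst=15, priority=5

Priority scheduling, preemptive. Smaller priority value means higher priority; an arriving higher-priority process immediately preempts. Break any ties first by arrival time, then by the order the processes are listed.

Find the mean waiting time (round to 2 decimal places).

Timeline: | P3 0-1 | P4 1-2 | P2 2-12 | P1 12-13 | P4 13-16 | P3 16-18 | P5 18-33 |
Completion: P1=13  P2=12  P3=18  P4=16  P5=33
Waiting times: P1=6, P2=0, P3=15, P4=11, P5=14
Average waiting = (6+0+15+11+14) / 5 = 46/5 = 9.20

9.20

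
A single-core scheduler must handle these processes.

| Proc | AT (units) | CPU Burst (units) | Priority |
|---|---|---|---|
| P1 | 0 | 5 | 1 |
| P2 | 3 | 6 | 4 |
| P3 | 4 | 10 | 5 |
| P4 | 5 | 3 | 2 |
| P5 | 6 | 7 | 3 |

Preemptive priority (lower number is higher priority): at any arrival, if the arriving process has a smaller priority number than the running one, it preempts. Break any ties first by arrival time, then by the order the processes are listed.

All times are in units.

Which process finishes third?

P5

Gantt: | P1 0-5 | P4 5-8 | P5 8-15 | P2 15-21 | P3 21-31 |
Completion: P1=5  P2=21  P3=31  P4=8  P5=15
Turnaround (C−A): P1=5  P2=18  P3=27  P4=3  P5=9
Finish order: P1 → P4 → P5 → P2 → P3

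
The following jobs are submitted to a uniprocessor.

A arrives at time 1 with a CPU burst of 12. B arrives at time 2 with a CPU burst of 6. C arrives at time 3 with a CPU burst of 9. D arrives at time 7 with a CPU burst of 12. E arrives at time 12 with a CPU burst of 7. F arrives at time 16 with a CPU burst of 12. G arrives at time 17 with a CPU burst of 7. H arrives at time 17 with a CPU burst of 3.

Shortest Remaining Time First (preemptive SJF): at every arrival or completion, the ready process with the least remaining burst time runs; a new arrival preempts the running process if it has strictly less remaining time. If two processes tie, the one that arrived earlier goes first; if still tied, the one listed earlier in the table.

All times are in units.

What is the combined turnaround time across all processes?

202

Gantt: | idle 0-1 | A 1-2 | B 2-8 | C 8-17 | H 17-20 | E 20-27 | G 27-34 | A 34-45 | D 45-57 | F 57-69 |
Completion: A=45  B=8  C=17  D=57  E=27  F=69  G=34  H=20
Turnaround (C−A): A=44  B=6  C=14  D=50  E=15  F=53  G=17  H=3
Turnaround = completion − arrival: A=44, B=6, C=14, D=50, E=15, F=53, G=17, H=3
Total turnaround = 44 + 6 + 14 + 50 + 15 + 53 + 17 + 3 = 202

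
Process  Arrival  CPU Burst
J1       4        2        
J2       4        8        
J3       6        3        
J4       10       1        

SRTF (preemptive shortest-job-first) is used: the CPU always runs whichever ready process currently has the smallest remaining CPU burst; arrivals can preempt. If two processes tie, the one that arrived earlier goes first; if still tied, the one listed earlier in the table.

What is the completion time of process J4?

11

Timeline: | idle 0-4 | J1 4-6 | J3 6-9 | J2 9-10 | J4 10-11 | J2 11-18 |
Completion: J1=6  J2=18  J3=9  J4=11
Turnaround (C−A): J1=2  J2=14  J3=3  J4=1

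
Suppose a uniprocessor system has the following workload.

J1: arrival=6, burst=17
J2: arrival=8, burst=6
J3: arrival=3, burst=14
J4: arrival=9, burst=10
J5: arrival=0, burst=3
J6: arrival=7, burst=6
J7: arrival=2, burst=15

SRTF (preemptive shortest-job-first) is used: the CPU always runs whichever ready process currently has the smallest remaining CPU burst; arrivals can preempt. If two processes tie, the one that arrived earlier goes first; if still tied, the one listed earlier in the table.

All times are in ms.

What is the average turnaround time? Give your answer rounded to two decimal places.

27.57

Schedule: | J5 0-3 | J3 3-7 | J6 7-13 | J2 13-19 | J3 19-29 | J4 29-39 | J7 39-54 | J1 54-71 |
Completion: J1=71  J2=19  J3=29  J4=39  J5=3  J6=13  J7=54
Turnaround times: J1=65, J2=11, J3=26, J4=30, J5=3, J6=6, J7=52
Average turnaround = (65+11+26+30+3+6+52) / 7 = 193/7 = 27.57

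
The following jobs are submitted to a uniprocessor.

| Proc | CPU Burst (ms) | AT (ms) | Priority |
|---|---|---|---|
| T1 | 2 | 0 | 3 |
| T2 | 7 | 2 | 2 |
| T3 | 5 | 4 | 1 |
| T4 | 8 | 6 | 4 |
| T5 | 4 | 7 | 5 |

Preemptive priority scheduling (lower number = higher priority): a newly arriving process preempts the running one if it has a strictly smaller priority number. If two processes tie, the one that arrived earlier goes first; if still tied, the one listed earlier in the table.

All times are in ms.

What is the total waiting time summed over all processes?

Schedule: | T1 0-2 | T2 2-4 | T3 4-9 | T2 9-14 | T4 14-22 | T5 22-26 |
Completion: T1=2  T2=14  T3=9  T4=22  T5=26
Waiting = turnaround − burst: T1=0, T2=5, T3=0, T4=8, T5=15
Total waiting = 0 + 5 + 0 + 8 + 15 = 28

28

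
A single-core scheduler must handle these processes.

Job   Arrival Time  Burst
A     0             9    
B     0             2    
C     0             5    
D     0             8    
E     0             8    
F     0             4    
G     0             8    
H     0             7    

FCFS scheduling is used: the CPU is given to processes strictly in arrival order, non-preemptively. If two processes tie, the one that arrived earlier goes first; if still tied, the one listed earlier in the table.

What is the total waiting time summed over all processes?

Schedule: | A 0-9 | B 9-11 | C 11-16 | D 16-24 | E 24-32 | F 32-36 | G 36-44 | H 44-51 |
Completion: A=9  B=11  C=16  D=24  E=32  F=36  G=44  H=51
Waiting = turnaround − burst: A=0, B=9, C=11, D=16, E=24, F=32, G=36, H=44
Total waiting = 0 + 9 + 11 + 16 + 24 + 32 + 36 + 44 = 172

172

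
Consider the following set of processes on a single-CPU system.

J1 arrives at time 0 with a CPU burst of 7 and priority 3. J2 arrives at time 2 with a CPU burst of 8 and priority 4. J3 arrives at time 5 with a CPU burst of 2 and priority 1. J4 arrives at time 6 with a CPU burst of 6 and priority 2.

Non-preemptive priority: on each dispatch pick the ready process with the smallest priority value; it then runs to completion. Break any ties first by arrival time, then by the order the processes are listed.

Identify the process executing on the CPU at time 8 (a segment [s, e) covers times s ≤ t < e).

Timeline: | J1 0-7 | J3 7-9 | J4 9-15 | J2 15-23 |
Completion: J1=7  J2=23  J3=9  J4=15
Turnaround (C−A): J1=7  J2=21  J3=4  J4=9

J3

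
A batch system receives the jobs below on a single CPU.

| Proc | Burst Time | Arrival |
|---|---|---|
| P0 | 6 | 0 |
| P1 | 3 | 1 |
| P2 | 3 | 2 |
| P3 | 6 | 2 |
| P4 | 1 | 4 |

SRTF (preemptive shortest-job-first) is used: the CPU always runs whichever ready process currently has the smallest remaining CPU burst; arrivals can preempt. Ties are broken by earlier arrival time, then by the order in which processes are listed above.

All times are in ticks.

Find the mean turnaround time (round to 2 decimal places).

Timeline: | P0 0-1 | P1 1-4 | P4 4-5 | P2 5-8 | P0 8-13 | P3 13-19 |
Completion: P0=13  P1=4  P2=8  P3=19  P4=5
Turnaround times: P0=13, P1=3, P2=6, P3=17, P4=1
Average turnaround = (13+3+6+17+1) / 5 = 40/5 = 8.00

8.00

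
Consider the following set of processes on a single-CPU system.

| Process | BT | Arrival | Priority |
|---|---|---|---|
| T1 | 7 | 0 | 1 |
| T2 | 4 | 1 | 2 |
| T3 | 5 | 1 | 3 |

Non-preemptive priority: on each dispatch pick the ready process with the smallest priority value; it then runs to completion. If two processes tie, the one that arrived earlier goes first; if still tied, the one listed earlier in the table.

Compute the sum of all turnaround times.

32

Gantt: | T1 0-7 | T2 7-11 | T3 11-16 |
Completion: T1=7  T2=11  T3=16
Turnaround = completion − arrival: T1=7, T2=10, T3=15
Total turnaround = 7 + 10 + 15 = 32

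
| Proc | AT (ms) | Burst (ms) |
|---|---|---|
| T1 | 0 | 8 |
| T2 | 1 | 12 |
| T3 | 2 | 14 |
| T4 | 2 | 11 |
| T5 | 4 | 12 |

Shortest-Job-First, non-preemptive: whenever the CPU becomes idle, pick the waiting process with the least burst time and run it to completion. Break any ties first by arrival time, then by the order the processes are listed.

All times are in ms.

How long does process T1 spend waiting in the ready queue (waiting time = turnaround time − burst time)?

0

Timeline: | T1 0-8 | T4 8-19 | T2 19-31 | T5 31-43 | T3 43-57 |
Completion: T1=8  T2=31  T3=57  T4=19  T5=43
Turnaround (C−A): T1=8  T2=30  T3=55  T4=17  T5=39
Waiting(T1) = turnaround − burst = 8 − 8 = 0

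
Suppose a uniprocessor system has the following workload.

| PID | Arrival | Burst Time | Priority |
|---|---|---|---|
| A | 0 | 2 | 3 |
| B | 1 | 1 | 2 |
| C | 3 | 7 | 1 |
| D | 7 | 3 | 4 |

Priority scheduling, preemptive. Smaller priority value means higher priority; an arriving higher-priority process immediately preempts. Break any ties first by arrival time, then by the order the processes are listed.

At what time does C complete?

Gantt: | A 0-1 | B 1-2 | A 2-3 | C 3-10 | D 10-13 |
Completion: A=3  B=2  C=10  D=13
Turnaround (C−A): A=3  B=1  C=7  D=6

10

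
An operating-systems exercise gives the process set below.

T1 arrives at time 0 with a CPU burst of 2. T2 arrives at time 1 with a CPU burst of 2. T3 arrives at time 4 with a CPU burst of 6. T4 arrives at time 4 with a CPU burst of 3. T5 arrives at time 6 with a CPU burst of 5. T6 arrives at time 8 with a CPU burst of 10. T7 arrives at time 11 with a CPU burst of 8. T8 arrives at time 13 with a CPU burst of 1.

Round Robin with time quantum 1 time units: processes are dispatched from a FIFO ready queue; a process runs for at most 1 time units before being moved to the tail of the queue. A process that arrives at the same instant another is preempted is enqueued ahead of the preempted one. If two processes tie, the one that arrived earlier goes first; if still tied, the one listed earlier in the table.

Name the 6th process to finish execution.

T5

Schedule: | T1 0-1 | T2 1-2 | T1 2-3 | T2 3-4 | T3 4-5 | T4 5-6 | T3 6-7 | T5 7-8 | T4 8-9 | T3 9-10 | T6 10-11 | T5 11-12 | T4 12-13 | T3 13-14 | T7 14-15 | T6 15-16 | T5 16-17 | T8 17-18 | T3 18-19 | T7 19-20 | T6 20-21 | T5 21-22 | T3 22-23 | T7 23-24 | T6 24-25 | T5 25-26 | T7 26-27 | T6 27-28 | T7 28-29 | T6 29-30 | T7 30-31 | T6 31-32 | T7 32-33 | T6 33-34 | T7 34-35 | T6 35-37 |
Completion: T1=3  T2=4  T3=23  T4=13  T5=26  T6=37  T7=35  T8=18
Finish order: T1 → T2 → T4 → T8 → T3 → T5 → T7 → T6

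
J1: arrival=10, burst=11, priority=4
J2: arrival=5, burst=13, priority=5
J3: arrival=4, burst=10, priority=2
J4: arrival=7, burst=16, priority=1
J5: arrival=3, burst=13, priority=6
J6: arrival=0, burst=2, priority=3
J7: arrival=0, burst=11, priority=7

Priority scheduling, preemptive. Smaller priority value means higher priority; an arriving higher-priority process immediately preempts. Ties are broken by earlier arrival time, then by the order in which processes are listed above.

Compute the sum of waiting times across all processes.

Schedule: | J6 0-2 | J7 2-3 | J5 3-4 | J3 4-7 | J4 7-23 | J3 23-30 | J1 30-41 | J2 41-54 | J5 54-66 | J7 66-76 |
Completion: J1=41  J2=54  J3=30  J4=23  J5=66  J6=2  J7=76
Waiting = turnaround − burst: J1=20, J2=36, J3=16, J4=0, J5=50, J6=0, J7=65
Total waiting = 20 + 36 + 16 + 0 + 50 + 0 + 65 = 187

187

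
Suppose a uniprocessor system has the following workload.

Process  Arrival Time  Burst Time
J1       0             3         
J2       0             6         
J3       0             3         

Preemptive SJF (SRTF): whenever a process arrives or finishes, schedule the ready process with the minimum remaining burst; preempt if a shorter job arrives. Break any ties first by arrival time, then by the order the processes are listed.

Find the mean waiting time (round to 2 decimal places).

3.00

Timeline: | J1 0-3 | J3 3-6 | J2 6-12 |
Completion: J1=3  J2=12  J3=6
Waiting times: J1=0, J2=6, J3=3
Average waiting = (0+6+3) / 3 = 9/3 = 3.00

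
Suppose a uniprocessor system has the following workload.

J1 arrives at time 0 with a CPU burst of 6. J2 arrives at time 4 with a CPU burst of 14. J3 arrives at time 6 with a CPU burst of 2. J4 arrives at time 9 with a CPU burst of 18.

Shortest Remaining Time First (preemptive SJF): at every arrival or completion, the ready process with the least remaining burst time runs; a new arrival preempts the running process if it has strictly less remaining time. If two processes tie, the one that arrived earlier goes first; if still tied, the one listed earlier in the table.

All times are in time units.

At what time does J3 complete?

8

Timeline: | J1 0-6 | J3 6-8 | J2 8-22 | J4 22-40 |
Completion: J1=6  J2=22  J3=8  J4=40
Turnaround (C−A): J1=6  J2=18  J3=2  J4=31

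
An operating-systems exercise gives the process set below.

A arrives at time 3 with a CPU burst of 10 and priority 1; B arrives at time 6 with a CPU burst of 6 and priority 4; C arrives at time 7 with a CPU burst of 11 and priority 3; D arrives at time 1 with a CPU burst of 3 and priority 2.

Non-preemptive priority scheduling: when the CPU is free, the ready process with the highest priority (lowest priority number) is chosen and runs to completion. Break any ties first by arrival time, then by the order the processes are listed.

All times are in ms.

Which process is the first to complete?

D

Timeline: | idle 0-1 | D 1-4 | A 4-14 | C 14-25 | B 25-31 |
Completion: A=14  B=31  C=25  D=4
Turnaround (C−A): A=11  B=25  C=18  D=3
Finish order: D → A → C → B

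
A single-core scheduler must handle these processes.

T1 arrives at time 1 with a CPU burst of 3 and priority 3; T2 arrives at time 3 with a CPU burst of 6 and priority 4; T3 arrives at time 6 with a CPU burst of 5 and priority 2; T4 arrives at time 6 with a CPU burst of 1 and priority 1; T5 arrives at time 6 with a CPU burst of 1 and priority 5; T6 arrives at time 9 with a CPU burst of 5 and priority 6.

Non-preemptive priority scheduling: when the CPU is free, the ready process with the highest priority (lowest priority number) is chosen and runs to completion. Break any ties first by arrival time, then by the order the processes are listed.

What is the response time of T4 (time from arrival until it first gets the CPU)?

Timeline: | idle 0-1 | T1 1-4 | T2 4-10 | T4 10-11 | T3 11-16 | T5 16-17 | T6 17-22 |
Completion: T1=4  T2=10  T3=16  T4=11  T5=17  T6=22
Turnaround (C−A): T1=3  T2=7  T3=10  T4=5  T5=11  T6=13
Response(T4) = first start − arrival = 10 − 6 = 4

4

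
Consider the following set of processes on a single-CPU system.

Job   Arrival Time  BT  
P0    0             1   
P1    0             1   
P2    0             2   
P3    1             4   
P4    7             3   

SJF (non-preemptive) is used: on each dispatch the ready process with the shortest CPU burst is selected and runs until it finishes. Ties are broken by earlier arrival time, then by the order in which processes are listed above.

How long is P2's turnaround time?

4

Gantt: | P0 0-1 | P1 1-2 | P2 2-4 | P3 4-8 | P4 8-11 |
Completion: P0=1  P1=2  P2=4  P3=8  P4=11
Turnaround (C−A): P0=1  P1=2  P2=4  P3=7  P4=4
Turnaround(P2) = completion − arrival = 4 − 0 = 4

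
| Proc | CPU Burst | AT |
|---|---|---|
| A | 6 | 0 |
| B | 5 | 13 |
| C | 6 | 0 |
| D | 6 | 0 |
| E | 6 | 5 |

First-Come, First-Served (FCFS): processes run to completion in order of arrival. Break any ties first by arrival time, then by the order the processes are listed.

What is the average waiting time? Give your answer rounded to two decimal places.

Gantt: | A 0-6 | C 6-12 | D 12-18 | E 18-24 | B 24-29 |
Completion: A=6  B=29  C=12  D=18  E=24
Turnaround (C−A): A=6  B=16  C=12  D=18  E=19
Waiting times: A=0, B=11, C=6, D=12, E=13
Average waiting = (0+11+6+12+13) / 5 = 42/5 = 8.40

8.40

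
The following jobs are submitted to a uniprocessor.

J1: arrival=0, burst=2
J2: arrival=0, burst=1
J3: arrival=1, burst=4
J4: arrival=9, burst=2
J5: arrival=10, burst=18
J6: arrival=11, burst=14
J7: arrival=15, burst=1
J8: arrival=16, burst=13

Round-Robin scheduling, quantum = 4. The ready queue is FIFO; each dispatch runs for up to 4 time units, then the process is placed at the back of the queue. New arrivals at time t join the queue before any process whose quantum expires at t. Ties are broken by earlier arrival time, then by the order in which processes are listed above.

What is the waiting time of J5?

Timeline: | J1 0-2 | J2 2-3 | J3 3-7 | idle 7-9 | J4 9-11 | J5 11-15 | J6 15-19 | J7 19-20 | J5 20-24 | J8 24-28 | J6 28-32 | J5 32-36 | J8 36-40 | J6 40-44 | J5 44-48 | J8 48-52 | J6 52-54 | J5 54-56 | J8 56-57 |
Completion: J1=2  J2=3  J3=7  J4=11  J5=56  J6=54  J7=20  J8=57
Waiting(J5) = turnaround − burst = 46 − 18 = 28

28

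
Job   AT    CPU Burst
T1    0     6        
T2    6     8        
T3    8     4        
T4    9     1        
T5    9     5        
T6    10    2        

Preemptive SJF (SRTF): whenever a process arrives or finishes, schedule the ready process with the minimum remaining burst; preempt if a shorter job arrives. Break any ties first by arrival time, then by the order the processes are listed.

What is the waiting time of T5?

Gantt: | T1 0-6 | T2 6-8 | T3 8-9 | T4 9-10 | T6 10-12 | T3 12-15 | T5 15-20 | T2 20-26 |
Completion: T1=6  T2=26  T3=15  T4=10  T5=20  T6=12
Turnaround (C−A): T1=6  T2=20  T3=7  T4=1  T5=11  T6=2
Waiting(T5) = turnaround − burst = 11 − 5 = 6

6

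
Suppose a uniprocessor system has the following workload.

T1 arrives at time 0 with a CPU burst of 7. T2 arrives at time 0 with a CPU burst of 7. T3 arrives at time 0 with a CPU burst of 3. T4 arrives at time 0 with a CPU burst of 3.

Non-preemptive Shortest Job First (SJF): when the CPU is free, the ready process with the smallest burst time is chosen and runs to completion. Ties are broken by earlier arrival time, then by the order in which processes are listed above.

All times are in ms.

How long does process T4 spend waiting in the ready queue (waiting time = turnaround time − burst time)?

Schedule: | T3 0-3 | T4 3-6 | T1 6-13 | T2 13-20 |
Completion: T1=13  T2=20  T3=3  T4=6
Turnaround (C−A): T1=13  T2=20  T3=3  T4=6
Waiting(T4) = turnaround − burst = 6 − 3 = 3

3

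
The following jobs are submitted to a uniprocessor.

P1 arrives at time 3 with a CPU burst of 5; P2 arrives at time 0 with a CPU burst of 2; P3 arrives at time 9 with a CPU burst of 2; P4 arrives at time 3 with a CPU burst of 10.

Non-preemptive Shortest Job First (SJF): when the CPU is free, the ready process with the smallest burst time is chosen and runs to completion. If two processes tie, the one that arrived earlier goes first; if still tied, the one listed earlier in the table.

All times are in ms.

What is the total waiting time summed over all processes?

14

Schedule: | P2 0-2 | idle 2-3 | P1 3-8 | P4 8-18 | P3 18-20 |
Completion: P1=8  P2=2  P3=20  P4=18
Waiting = turnaround − burst: P1=0, P2=0, P3=9, P4=5
Total waiting = 0 + 0 + 9 + 5 = 14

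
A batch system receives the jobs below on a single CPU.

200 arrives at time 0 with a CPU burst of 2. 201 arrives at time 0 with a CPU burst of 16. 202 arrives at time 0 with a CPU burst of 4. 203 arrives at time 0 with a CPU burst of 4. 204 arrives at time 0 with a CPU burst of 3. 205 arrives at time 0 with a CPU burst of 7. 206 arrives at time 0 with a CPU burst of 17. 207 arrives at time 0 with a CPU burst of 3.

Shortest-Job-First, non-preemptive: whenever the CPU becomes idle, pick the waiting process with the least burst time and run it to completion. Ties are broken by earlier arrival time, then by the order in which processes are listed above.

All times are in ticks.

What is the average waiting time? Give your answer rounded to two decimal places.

13.13

Schedule: | 200 0-2 | 204 2-5 | 207 5-8 | 202 8-12 | 203 12-16 | 205 16-23 | 201 23-39 | 206 39-56 |
Completion: 200=2  201=39  202=12  203=16  204=5  205=23  206=56  207=8
Turnaround (C−A): 200=2  201=39  202=12  203=16  204=5  205=23  206=56  207=8
Waiting times: 200=0, 201=23, 202=8, 203=12, 204=2, 205=16, 206=39, 207=5
Average waiting = (0+23+8+12+2+16+39+5) / 8 = 105/8 = 13.13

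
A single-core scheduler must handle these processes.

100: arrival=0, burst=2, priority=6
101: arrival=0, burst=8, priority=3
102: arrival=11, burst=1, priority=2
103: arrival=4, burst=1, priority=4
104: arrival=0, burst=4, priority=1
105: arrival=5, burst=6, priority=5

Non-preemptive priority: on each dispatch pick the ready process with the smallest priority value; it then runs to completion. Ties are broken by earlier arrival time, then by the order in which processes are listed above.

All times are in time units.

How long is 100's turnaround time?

22

Timeline: | 104 0-4 | 101 4-12 | 102 12-13 | 103 13-14 | 105 14-20 | 100 20-22 |
Completion: 100=22  101=12  102=13  103=14  104=4  105=20
Turnaround (C−A): 100=22  101=12  102=2  103=10  104=4  105=15
Turnaround(100) = completion − arrival = 22 − 0 = 22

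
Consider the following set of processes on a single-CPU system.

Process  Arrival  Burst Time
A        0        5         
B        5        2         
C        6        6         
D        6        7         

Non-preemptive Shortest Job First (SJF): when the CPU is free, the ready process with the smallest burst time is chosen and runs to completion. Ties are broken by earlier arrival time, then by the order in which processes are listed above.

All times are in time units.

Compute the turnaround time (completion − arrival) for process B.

Gantt: | A 0-5 | B 5-7 | C 7-13 | D 13-20 |
Completion: A=5  B=7  C=13  D=20
Turnaround (C−A): A=5  B=2  C=7  D=14
Turnaround(B) = completion − arrival = 7 − 5 = 2

2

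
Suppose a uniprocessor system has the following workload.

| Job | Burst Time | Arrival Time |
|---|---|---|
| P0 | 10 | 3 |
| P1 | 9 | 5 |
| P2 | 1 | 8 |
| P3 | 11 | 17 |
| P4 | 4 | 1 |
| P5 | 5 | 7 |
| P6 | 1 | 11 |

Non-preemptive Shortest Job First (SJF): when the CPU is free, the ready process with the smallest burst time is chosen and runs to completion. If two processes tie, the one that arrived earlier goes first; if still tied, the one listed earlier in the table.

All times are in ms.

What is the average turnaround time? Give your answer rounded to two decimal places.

Timeline: | idle 0-1 | P4 1-5 | P1 5-14 | P2 14-15 | P6 15-16 | P5 16-21 | P0 21-31 | P3 31-42 |
Completion: P0=31  P1=14  P2=15  P3=42  P4=5  P5=21  P6=16
Turnaround times: P0=28, P1=9, P2=7, P3=25, P4=4, P5=14, P6=5
Average turnaround = (28+9+7+25+4+14+5) / 7 = 92/7 = 13.14

13.14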